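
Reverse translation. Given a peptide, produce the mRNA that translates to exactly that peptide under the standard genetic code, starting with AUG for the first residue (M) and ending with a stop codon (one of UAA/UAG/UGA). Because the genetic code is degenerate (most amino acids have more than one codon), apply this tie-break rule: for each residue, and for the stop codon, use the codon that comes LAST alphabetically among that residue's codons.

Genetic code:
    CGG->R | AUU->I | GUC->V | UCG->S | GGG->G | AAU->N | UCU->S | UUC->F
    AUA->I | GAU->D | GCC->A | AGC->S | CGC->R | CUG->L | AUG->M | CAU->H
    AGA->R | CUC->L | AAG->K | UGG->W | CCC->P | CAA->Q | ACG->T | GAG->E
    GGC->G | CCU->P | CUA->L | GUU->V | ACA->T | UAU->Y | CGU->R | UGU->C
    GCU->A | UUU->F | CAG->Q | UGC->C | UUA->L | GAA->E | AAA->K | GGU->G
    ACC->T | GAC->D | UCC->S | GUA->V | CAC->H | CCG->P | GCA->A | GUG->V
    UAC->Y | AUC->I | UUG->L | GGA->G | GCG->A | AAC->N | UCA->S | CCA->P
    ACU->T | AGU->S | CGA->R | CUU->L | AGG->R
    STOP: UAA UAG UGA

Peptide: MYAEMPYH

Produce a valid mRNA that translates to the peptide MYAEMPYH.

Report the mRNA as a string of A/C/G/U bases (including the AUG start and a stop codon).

residue 1: M -> AUG (start codon)
residue 2: Y codons sorted = UAC,UAU -> pick last = UAU
residue 3: A codons sorted = GCA,GCC,GCG,GCU -> pick last = GCU
residue 4: E codons sorted = GAA,GAG -> pick last = GAG
residue 5: M -> AUG (only codon)
residue 6: P codons sorted = CCA,CCC,CCG,CCU -> pick last = CCU
residue 7: Y codons sorted = UAC,UAU -> pick last = UAU
residue 8: H codons sorted = CAC,CAU -> pick last = CAU
terminator: stop codons sorted = UAA,UAG,UGA -> pick last = UGA

Answer: mRNA: AUGUAUGCUGAGAUGCCUUAUCAUUGA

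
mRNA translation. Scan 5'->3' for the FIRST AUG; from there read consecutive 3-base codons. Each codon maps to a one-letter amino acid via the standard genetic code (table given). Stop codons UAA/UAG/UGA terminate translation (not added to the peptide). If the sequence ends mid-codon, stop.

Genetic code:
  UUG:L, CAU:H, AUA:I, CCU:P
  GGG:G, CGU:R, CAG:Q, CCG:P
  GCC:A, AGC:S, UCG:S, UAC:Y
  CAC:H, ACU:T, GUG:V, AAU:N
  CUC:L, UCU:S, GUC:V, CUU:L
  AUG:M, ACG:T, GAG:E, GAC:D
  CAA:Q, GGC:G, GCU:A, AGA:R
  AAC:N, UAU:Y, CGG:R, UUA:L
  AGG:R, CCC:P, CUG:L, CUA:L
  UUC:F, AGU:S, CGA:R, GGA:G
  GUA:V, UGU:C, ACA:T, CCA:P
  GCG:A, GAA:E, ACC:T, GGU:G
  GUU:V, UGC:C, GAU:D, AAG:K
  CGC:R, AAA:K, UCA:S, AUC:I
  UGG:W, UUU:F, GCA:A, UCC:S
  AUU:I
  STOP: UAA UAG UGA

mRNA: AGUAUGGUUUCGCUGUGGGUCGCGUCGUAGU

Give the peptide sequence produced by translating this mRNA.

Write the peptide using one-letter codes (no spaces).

start AUG at pos 3
pos 3: AUG -> M; peptide=M
pos 6: GUU -> V; peptide=MV
pos 9: UCG -> S; peptide=MVS
pos 12: CUG -> L; peptide=MVSL
pos 15: UGG -> W; peptide=MVSLW
pos 18: GUC -> V; peptide=MVSLWV
pos 21: GCG -> A; peptide=MVSLWVA
pos 24: UCG -> S; peptide=MVSLWVAS
pos 27: UAG -> STOP

Answer: MVSLWVAS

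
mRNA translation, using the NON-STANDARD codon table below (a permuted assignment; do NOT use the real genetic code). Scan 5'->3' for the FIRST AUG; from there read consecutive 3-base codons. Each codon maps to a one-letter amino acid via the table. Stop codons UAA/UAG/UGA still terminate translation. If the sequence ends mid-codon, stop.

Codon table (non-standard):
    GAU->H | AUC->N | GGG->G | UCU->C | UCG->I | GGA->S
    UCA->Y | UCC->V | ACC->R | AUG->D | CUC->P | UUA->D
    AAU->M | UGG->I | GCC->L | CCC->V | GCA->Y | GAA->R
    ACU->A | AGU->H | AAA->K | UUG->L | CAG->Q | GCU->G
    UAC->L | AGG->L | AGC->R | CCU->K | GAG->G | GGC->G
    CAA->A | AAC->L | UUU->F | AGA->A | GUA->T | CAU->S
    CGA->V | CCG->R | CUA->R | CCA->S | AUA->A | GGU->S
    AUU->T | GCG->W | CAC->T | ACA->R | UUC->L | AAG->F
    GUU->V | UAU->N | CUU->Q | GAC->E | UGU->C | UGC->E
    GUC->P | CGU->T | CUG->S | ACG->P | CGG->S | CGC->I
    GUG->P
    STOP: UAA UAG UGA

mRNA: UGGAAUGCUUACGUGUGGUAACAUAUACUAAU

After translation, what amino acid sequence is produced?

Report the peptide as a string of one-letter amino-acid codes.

Answer: DQPCSLAL

Derivation:
start AUG at pos 4
pos 4: AUG -> D; peptide=D
pos 7: CUU -> Q; peptide=DQ
pos 10: ACG -> P; peptide=DQP
pos 13: UGU -> C; peptide=DQPC
pos 16: GGU -> S; peptide=DQPCS
pos 19: AAC -> L; peptide=DQPCSL
pos 22: AUA -> A; peptide=DQPCSLA
pos 25: UAC -> L; peptide=DQPCSLAL
pos 28: UAA -> STOP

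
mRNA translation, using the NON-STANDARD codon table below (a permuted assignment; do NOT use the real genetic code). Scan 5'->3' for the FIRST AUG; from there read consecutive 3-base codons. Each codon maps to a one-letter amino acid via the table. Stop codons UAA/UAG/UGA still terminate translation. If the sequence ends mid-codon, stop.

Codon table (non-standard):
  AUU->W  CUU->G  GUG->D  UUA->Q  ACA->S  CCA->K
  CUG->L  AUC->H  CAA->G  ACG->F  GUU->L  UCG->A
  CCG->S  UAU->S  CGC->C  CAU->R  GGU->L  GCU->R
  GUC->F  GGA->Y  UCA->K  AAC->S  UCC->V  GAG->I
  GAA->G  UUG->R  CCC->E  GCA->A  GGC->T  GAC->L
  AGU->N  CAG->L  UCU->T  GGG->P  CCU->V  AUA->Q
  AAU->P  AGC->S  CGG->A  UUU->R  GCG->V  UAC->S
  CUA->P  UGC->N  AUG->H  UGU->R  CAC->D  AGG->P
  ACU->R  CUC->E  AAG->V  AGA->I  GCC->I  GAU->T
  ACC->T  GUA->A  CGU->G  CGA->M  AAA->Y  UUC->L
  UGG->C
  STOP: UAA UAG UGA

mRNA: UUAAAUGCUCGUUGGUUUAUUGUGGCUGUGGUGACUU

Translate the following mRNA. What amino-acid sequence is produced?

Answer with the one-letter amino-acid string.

Answer: HELLQRCLC

Derivation:
start AUG at pos 4
pos 4: AUG -> H; peptide=H
pos 7: CUC -> E; peptide=HE
pos 10: GUU -> L; peptide=HEL
pos 13: GGU -> L; peptide=HELL
pos 16: UUA -> Q; peptide=HELLQ
pos 19: UUG -> R; peptide=HELLQR
pos 22: UGG -> C; peptide=HELLQRC
pos 25: CUG -> L; peptide=HELLQRCL
pos 28: UGG -> C; peptide=HELLQRCLC
pos 31: UGA -> STOP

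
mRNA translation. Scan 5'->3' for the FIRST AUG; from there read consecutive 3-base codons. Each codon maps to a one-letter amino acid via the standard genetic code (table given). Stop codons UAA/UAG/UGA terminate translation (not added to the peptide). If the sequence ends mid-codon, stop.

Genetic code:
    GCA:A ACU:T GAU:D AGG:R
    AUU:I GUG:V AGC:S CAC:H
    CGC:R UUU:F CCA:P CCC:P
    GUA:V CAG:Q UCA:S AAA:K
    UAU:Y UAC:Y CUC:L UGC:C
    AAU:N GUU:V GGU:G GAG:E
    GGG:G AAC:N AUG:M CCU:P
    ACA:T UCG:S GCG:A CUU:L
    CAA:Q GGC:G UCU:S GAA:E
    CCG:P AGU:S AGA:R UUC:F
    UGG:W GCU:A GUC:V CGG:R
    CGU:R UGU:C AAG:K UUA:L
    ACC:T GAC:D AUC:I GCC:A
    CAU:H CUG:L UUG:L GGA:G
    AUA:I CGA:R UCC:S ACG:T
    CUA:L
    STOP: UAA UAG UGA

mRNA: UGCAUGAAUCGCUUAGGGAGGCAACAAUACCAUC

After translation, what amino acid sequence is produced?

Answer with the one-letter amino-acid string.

Answer: MNRLGRQQYH

Derivation:
start AUG at pos 3
pos 3: AUG -> M; peptide=M
pos 6: AAU -> N; peptide=MN
pos 9: CGC -> R; peptide=MNR
pos 12: UUA -> L; peptide=MNRL
pos 15: GGG -> G; peptide=MNRLG
pos 18: AGG -> R; peptide=MNRLGR
pos 21: CAA -> Q; peptide=MNRLGRQ
pos 24: CAA -> Q; peptide=MNRLGRQQ
pos 27: UAC -> Y; peptide=MNRLGRQQY
pos 30: CAU -> H; peptide=MNRLGRQQYH
pos 33: only 1 nt remain (<3), stop (end of mRNA)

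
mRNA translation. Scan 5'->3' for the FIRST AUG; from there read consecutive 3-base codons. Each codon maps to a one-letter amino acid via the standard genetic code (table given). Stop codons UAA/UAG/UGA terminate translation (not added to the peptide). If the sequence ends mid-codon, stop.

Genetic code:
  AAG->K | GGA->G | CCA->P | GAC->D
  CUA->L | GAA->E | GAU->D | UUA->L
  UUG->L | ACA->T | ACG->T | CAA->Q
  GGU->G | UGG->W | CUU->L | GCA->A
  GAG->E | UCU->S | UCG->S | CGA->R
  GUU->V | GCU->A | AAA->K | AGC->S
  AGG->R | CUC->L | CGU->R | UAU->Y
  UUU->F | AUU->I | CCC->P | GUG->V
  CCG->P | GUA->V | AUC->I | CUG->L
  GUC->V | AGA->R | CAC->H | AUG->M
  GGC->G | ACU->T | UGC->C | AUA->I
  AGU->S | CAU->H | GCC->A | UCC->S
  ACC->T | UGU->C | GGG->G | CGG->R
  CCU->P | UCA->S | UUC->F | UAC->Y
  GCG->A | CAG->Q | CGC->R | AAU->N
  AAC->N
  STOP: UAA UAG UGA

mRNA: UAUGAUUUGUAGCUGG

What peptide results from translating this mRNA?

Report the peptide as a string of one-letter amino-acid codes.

Answer: MICSW

Derivation:
start AUG at pos 1
pos 1: AUG -> M; peptide=M
pos 4: AUU -> I; peptide=MI
pos 7: UGU -> C; peptide=MIC
pos 10: AGC -> S; peptide=MICS
pos 13: UGG -> W; peptide=MICSW
pos 16: only 0 nt remain (<3), stop (end of mRNA)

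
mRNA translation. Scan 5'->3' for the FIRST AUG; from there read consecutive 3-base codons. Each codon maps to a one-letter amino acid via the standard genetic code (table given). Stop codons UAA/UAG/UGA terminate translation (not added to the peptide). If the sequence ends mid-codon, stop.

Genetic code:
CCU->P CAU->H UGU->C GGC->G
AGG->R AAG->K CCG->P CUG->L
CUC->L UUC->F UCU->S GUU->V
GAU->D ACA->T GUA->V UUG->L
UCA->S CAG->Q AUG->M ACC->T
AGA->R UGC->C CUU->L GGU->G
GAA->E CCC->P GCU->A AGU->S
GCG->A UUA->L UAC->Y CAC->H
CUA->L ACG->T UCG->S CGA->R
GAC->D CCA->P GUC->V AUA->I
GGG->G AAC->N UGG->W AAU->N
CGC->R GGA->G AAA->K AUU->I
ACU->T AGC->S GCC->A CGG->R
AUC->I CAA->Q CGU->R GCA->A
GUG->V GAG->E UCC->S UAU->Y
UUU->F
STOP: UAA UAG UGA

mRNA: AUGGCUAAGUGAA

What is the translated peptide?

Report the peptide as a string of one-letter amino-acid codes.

Answer: MAK

Derivation:
start AUG at pos 0
pos 0: AUG -> M; peptide=M
pos 3: GCU -> A; peptide=MA
pos 6: AAG -> K; peptide=MAK
pos 9: UGA -> STOP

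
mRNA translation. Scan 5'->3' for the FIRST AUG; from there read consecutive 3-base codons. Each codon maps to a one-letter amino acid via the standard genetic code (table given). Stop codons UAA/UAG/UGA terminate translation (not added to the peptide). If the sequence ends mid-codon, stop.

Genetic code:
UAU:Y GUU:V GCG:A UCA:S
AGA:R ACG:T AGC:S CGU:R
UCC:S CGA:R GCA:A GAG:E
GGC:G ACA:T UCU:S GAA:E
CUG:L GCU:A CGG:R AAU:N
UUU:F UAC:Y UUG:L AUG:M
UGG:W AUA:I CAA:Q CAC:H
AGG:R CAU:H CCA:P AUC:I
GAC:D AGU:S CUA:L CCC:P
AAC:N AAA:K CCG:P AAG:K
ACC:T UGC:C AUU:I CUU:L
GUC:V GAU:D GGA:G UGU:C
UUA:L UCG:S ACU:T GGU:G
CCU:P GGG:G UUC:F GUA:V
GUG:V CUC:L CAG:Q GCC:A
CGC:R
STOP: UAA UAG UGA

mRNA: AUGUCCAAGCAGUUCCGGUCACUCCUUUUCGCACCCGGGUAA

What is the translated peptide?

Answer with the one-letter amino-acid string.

start AUG at pos 0
pos 0: AUG -> M; peptide=M
pos 3: UCC -> S; peptide=MS
pos 6: AAG -> K; peptide=MSK
pos 9: CAG -> Q; peptide=MSKQ
pos 12: UUC -> F; peptide=MSKQF
pos 15: CGG -> R; peptide=MSKQFR
pos 18: UCA -> S; peptide=MSKQFRS
pos 21: CUC -> L; peptide=MSKQFRSL
pos 24: CUU -> L; peptide=MSKQFRSLL
pos 27: UUC -> F; peptide=MSKQFRSLLF
pos 30: GCA -> A; peptide=MSKQFRSLLFA
pos 33: CCC -> P; peptide=MSKQFRSLLFAP
pos 36: GGG -> G; peptide=MSKQFRSLLFAPG
pos 39: UAA -> STOP

Answer: MSKQFRSLLFAPG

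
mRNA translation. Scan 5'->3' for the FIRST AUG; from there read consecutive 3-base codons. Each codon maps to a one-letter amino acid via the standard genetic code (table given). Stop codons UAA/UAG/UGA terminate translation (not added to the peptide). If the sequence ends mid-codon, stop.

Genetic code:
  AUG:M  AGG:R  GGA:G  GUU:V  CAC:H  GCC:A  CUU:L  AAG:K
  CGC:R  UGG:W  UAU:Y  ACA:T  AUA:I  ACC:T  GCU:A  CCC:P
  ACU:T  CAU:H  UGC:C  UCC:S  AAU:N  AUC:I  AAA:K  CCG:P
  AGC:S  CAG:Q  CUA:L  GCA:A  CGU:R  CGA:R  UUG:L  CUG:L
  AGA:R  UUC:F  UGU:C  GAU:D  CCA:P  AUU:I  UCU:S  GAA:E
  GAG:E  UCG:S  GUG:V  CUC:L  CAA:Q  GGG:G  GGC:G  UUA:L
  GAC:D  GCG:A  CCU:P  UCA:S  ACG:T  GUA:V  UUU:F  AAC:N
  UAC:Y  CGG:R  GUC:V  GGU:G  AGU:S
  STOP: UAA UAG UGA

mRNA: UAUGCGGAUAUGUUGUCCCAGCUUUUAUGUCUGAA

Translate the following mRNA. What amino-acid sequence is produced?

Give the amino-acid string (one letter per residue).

start AUG at pos 1
pos 1: AUG -> M; peptide=M
pos 4: CGG -> R; peptide=MR
pos 7: AUA -> I; peptide=MRI
pos 10: UGU -> C; peptide=MRIC
pos 13: UGU -> C; peptide=MRICC
pos 16: CCC -> P; peptide=MRICCP
pos 19: AGC -> S; peptide=MRICCPS
pos 22: UUU -> F; peptide=MRICCPSF
pos 25: UAU -> Y; peptide=MRICCPSFY
pos 28: GUC -> V; peptide=MRICCPSFYV
pos 31: UGA -> STOP

Answer: MRICCPSFYV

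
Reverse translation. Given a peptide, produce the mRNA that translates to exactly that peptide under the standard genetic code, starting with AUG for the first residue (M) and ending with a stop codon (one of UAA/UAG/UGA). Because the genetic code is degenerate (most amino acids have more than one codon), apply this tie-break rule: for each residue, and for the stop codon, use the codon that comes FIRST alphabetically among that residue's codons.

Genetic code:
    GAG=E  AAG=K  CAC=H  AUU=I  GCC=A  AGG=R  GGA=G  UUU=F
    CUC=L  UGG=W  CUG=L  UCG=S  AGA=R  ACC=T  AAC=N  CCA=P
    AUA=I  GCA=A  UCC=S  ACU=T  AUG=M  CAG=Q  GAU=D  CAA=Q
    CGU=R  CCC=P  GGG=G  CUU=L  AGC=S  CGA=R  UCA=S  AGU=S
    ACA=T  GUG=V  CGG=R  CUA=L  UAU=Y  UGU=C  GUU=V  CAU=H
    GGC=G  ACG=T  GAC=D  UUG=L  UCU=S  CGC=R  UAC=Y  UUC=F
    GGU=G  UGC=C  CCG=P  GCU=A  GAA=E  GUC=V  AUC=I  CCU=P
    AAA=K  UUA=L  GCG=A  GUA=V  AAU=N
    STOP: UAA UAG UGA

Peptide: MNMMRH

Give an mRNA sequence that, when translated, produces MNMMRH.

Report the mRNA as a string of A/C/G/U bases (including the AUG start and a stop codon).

residue 1: M -> AUG (start codon)
residue 2: N codons sorted = AAC,AAU -> pick first = AAC
residue 3: M -> AUG (only codon)
residue 4: M -> AUG (only codon)
residue 5: R codons sorted = AGA,AGG,CGA,CGC,CGG,CGU -> pick first = AGA
residue 6: H codons sorted = CAC,CAU -> pick first = CAC
terminator: stop codons sorted = UAA,UAG,UGA -> pick first = UAA

Answer: mRNA: AUGAACAUGAUGAGACACUAA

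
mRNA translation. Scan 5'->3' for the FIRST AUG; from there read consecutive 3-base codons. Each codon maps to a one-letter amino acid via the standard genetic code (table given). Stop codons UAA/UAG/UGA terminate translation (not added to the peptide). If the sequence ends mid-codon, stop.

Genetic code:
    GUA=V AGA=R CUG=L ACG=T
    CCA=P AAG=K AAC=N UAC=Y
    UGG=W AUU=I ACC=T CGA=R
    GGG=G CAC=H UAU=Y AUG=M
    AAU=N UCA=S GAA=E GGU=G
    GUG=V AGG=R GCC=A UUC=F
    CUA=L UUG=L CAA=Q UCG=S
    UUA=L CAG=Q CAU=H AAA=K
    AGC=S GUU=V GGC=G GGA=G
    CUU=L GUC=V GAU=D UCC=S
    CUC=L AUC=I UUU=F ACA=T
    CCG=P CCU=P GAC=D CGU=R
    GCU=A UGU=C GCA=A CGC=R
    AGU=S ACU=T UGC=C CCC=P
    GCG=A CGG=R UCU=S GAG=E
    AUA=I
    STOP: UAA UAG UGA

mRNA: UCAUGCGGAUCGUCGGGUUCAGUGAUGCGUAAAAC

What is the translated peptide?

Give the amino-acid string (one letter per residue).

start AUG at pos 2
pos 2: AUG -> M; peptide=M
pos 5: CGG -> R; peptide=MR
pos 8: AUC -> I; peptide=MRI
pos 11: GUC -> V; peptide=MRIV
pos 14: GGG -> G; peptide=MRIVG
pos 17: UUC -> F; peptide=MRIVGF
pos 20: AGU -> S; peptide=MRIVGFS
pos 23: GAU -> D; peptide=MRIVGFSD
pos 26: GCG -> A; peptide=MRIVGFSDA
pos 29: UAA -> STOP

Answer: MRIVGFSDA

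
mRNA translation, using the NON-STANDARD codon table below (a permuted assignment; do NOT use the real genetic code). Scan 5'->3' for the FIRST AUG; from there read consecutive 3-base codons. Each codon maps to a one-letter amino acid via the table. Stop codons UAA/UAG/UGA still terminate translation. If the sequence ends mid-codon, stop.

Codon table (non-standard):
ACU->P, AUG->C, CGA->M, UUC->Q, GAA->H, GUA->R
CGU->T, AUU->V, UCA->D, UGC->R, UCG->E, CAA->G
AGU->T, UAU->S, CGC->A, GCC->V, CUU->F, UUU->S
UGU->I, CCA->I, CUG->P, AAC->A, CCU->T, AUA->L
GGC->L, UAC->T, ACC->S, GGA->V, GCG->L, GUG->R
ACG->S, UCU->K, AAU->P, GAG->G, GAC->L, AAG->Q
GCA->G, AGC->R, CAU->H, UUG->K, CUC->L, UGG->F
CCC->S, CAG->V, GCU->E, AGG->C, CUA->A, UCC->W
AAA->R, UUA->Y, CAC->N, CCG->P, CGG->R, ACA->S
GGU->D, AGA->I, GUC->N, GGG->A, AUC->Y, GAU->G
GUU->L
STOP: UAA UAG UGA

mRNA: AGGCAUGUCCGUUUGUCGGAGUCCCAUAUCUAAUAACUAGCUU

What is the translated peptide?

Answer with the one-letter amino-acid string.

Answer: CWLIRTSLKPA

Derivation:
start AUG at pos 4
pos 4: AUG -> C; peptide=C
pos 7: UCC -> W; peptide=CW
pos 10: GUU -> L; peptide=CWL
pos 13: UGU -> I; peptide=CWLI
pos 16: CGG -> R; peptide=CWLIR
pos 19: AGU -> T; peptide=CWLIRT
pos 22: CCC -> S; peptide=CWLIRTS
pos 25: AUA -> L; peptide=CWLIRTSL
pos 28: UCU -> K; peptide=CWLIRTSLK
pos 31: AAU -> P; peptide=CWLIRTSLKP
pos 34: AAC -> A; peptide=CWLIRTSLKPA
pos 37: UAG -> STOP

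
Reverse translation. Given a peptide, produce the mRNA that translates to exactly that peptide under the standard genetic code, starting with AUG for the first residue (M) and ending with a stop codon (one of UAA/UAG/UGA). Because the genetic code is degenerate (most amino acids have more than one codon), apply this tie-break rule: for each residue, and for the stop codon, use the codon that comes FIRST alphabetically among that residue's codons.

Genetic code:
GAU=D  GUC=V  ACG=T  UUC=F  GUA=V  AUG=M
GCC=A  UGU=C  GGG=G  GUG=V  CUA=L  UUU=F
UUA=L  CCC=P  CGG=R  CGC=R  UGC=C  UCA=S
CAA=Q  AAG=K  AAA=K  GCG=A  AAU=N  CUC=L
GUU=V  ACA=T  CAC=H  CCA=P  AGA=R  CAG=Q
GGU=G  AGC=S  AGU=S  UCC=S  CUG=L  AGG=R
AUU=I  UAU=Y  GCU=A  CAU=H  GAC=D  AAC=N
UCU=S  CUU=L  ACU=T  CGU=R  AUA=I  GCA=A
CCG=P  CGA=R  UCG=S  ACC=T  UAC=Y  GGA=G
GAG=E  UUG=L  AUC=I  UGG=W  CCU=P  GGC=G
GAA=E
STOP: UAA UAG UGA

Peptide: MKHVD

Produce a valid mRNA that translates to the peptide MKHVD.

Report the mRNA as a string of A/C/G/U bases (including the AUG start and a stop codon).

residue 1: M -> AUG (start codon)
residue 2: K codons sorted = AAA,AAG -> pick first = AAA
residue 3: H codons sorted = CAC,CAU -> pick first = CAC
residue 4: V codons sorted = GUA,GUC,GUG,GUU -> pick first = GUA
residue 5: D codons sorted = GAC,GAU -> pick first = GAC
terminator: stop codons sorted = UAA,UAG,UGA -> pick first = UAA

Answer: mRNA: AUGAAACACGUAGACUAA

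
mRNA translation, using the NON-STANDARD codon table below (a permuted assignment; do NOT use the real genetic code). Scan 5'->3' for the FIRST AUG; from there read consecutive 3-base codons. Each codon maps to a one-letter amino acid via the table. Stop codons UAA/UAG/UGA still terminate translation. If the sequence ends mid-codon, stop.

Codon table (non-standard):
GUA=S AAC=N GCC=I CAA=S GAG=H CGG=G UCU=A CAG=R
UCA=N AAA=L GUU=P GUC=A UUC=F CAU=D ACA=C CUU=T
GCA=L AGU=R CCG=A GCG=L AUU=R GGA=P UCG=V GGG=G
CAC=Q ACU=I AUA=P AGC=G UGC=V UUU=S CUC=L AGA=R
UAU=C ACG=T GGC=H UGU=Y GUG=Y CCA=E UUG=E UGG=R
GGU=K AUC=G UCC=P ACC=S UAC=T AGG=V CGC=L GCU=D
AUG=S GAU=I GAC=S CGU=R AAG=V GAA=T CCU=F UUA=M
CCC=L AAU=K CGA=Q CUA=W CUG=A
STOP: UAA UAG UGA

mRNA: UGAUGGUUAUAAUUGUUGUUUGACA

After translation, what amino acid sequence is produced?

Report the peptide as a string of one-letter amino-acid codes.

Answer: SPPRPP

Derivation:
start AUG at pos 2
pos 2: AUG -> S; peptide=S
pos 5: GUU -> P; peptide=SP
pos 8: AUA -> P; peptide=SPP
pos 11: AUU -> R; peptide=SPPR
pos 14: GUU -> P; peptide=SPPRP
pos 17: GUU -> P; peptide=SPPRPP
pos 20: UGA -> STOP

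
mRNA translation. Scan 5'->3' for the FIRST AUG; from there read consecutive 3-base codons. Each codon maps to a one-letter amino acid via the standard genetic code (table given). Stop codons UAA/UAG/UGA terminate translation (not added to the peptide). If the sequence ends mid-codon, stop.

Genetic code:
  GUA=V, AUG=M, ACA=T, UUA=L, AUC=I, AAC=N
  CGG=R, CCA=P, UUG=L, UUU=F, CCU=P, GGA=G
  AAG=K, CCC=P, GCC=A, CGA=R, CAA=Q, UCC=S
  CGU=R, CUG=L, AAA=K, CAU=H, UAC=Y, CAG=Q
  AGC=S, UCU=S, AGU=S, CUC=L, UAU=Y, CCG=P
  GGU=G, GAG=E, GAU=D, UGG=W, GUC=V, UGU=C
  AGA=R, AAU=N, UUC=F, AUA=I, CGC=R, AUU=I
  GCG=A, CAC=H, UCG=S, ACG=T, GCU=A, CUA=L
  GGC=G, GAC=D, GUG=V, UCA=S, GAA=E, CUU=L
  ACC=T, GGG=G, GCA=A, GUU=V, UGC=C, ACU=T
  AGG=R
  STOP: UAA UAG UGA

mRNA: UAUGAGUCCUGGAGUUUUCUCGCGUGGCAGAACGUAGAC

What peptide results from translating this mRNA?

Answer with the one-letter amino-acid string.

start AUG at pos 1
pos 1: AUG -> M; peptide=M
pos 4: AGU -> S; peptide=MS
pos 7: CCU -> P; peptide=MSP
pos 10: GGA -> G; peptide=MSPG
pos 13: GUU -> V; peptide=MSPGV
pos 16: UUC -> F; peptide=MSPGVF
pos 19: UCG -> S; peptide=MSPGVFS
pos 22: CGU -> R; peptide=MSPGVFSR
pos 25: GGC -> G; peptide=MSPGVFSRG
pos 28: AGA -> R; peptide=MSPGVFSRGR
pos 31: ACG -> T; peptide=MSPGVFSRGRT
pos 34: UAG -> STOP

Answer: MSPGVFSRGRT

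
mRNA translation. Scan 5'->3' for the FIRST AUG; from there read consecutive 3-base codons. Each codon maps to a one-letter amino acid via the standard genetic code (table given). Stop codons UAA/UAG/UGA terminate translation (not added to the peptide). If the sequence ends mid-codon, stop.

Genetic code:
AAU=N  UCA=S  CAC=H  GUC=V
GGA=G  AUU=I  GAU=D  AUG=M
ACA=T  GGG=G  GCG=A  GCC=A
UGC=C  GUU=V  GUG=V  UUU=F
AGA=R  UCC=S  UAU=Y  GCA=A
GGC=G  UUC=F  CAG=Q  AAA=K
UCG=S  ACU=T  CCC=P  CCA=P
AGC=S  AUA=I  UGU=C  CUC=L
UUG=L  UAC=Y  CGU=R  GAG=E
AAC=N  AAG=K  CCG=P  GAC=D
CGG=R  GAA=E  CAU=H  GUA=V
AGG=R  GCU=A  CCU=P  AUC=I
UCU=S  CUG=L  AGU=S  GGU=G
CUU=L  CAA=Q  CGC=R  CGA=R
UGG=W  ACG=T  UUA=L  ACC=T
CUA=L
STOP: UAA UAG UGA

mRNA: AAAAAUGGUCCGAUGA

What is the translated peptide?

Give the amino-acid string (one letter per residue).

start AUG at pos 4
pos 4: AUG -> M; peptide=M
pos 7: GUC -> V; peptide=MV
pos 10: CGA -> R; peptide=MVR
pos 13: UGA -> STOP

Answer: MVR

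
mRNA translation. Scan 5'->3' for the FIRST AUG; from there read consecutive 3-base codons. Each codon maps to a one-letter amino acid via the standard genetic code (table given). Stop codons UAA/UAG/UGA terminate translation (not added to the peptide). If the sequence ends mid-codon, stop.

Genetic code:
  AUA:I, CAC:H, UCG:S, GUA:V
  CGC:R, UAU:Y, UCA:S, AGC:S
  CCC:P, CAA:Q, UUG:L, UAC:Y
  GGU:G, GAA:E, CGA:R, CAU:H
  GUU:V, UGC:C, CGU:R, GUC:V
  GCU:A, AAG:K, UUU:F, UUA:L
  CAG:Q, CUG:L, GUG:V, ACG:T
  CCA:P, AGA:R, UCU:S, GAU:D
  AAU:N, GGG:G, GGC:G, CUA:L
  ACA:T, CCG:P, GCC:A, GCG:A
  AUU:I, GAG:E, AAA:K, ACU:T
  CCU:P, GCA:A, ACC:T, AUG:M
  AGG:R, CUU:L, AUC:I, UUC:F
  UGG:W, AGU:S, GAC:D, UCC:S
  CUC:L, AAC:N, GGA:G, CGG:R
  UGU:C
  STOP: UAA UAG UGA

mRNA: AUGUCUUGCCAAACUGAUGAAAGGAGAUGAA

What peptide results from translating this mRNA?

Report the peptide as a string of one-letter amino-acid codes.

Answer: MSCQTDERR

Derivation:
start AUG at pos 0
pos 0: AUG -> M; peptide=M
pos 3: UCU -> S; peptide=MS
pos 6: UGC -> C; peptide=MSC
pos 9: CAA -> Q; peptide=MSCQ
pos 12: ACU -> T; peptide=MSCQT
pos 15: GAU -> D; peptide=MSCQTD
pos 18: GAA -> E; peptide=MSCQTDE
pos 21: AGG -> R; peptide=MSCQTDER
pos 24: AGA -> R; peptide=MSCQTDERR
pos 27: UGA -> STOP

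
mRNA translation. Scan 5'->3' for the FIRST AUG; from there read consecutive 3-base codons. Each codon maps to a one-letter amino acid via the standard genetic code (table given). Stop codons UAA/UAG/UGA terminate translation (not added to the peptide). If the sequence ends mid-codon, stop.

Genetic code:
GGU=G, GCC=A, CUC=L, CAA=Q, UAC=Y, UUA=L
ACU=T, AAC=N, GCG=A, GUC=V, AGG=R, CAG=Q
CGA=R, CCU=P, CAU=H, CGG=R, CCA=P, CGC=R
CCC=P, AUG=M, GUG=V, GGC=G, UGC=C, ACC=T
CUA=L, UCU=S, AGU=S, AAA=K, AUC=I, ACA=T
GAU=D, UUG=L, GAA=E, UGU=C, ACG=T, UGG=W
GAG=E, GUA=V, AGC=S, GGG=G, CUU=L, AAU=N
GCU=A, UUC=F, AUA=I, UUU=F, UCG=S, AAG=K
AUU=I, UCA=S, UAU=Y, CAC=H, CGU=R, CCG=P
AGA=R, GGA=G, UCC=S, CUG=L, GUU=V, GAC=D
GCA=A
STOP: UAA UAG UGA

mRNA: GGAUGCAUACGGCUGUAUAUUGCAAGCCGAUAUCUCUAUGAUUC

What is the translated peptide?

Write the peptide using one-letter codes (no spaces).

Answer: MHTAVYCKPISL

Derivation:
start AUG at pos 2
pos 2: AUG -> M; peptide=M
pos 5: CAU -> H; peptide=MH
pos 8: ACG -> T; peptide=MHT
pos 11: GCU -> A; peptide=MHTA
pos 14: GUA -> V; peptide=MHTAV
pos 17: UAU -> Y; peptide=MHTAVY
pos 20: UGC -> C; peptide=MHTAVYC
pos 23: AAG -> K; peptide=MHTAVYCK
pos 26: CCG -> P; peptide=MHTAVYCKP
pos 29: AUA -> I; peptide=MHTAVYCKPI
pos 32: UCU -> S; peptide=MHTAVYCKPIS
pos 35: CUA -> L; peptide=MHTAVYCKPISL
pos 38: UGA -> STOP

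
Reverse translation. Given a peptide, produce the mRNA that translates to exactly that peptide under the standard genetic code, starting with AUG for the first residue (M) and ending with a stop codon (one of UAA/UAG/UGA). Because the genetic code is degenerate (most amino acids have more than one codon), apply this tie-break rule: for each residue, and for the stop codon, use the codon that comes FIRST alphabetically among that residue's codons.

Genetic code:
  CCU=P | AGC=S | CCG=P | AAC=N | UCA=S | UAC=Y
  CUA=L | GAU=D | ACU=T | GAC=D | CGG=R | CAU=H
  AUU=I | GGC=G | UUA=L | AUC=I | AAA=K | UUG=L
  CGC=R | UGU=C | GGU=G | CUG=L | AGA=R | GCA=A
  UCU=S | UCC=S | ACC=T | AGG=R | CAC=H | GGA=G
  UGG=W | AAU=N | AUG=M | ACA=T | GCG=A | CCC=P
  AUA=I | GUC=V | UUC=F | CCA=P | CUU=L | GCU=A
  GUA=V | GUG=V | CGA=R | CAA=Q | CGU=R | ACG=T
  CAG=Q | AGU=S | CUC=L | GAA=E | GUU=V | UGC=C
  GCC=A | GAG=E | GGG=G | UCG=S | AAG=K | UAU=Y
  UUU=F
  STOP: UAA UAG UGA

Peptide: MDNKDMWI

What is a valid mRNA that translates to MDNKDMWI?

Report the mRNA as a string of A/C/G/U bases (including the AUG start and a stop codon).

Answer: mRNA: AUGGACAACAAAGACAUGUGGAUAUAA

Derivation:
residue 1: M -> AUG (start codon)
residue 2: D codons sorted = GAC,GAU -> pick first = GAC
residue 3: N codons sorted = AAC,AAU -> pick first = AAC
residue 4: K codons sorted = AAA,AAG -> pick first = AAA
residue 5: D codons sorted = GAC,GAU -> pick first = GAC
residue 6: M -> AUG (only codon)
residue 7: W -> UGG (only codon)
residue 8: I codons sorted = AUA,AUC,AUU -> pick first = AUA
terminator: stop codons sorted = UAA,UAG,UGA -> pick first = UAA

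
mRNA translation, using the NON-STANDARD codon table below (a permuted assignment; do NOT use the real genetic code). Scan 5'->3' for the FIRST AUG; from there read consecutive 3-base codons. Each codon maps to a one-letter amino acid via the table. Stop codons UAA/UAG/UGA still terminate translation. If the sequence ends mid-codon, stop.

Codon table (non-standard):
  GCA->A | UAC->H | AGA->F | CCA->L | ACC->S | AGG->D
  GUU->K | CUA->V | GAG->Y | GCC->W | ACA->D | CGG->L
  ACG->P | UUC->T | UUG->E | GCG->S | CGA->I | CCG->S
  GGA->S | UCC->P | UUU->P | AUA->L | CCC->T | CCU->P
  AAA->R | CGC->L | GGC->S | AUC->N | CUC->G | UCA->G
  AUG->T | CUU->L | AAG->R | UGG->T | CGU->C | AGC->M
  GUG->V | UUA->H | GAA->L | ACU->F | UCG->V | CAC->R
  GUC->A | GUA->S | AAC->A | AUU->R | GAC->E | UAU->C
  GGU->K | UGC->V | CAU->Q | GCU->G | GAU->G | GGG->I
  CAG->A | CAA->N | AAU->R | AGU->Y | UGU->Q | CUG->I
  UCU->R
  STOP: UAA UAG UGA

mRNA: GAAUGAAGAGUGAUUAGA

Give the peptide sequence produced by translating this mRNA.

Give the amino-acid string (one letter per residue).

Answer: TRYG

Derivation:
start AUG at pos 2
pos 2: AUG -> T; peptide=T
pos 5: AAG -> R; peptide=TR
pos 8: AGU -> Y; peptide=TRY
pos 11: GAU -> G; peptide=TRYG
pos 14: UAG -> STOP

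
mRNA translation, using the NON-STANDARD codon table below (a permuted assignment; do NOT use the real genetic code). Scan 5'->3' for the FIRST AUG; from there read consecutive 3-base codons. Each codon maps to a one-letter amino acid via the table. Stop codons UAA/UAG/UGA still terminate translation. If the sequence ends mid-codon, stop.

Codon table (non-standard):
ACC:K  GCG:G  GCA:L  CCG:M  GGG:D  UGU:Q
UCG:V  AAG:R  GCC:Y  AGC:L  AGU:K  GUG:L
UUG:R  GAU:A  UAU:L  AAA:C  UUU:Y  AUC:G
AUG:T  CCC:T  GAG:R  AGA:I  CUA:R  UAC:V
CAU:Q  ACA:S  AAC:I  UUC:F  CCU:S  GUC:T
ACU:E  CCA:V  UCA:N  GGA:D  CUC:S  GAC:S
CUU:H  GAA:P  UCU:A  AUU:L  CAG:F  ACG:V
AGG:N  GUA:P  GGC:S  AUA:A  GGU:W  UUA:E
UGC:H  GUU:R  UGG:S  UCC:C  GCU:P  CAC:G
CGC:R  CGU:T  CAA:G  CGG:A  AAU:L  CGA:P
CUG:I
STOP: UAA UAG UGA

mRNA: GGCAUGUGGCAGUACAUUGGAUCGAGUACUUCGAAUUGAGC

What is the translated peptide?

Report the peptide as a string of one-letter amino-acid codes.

Answer: TSFVLDVKEVL

Derivation:
start AUG at pos 3
pos 3: AUG -> T; peptide=T
pos 6: UGG -> S; peptide=TS
pos 9: CAG -> F; peptide=TSF
pos 12: UAC -> V; peptide=TSFV
pos 15: AUU -> L; peptide=TSFVL
pos 18: GGA -> D; peptide=TSFVLD
pos 21: UCG -> V; peptide=TSFVLDV
pos 24: AGU -> K; peptide=TSFVLDVK
pos 27: ACU -> E; peptide=TSFVLDVKE
pos 30: UCG -> V; peptide=TSFVLDVKEV
pos 33: AAU -> L; peptide=TSFVLDVKEVL
pos 36: UGA -> STOP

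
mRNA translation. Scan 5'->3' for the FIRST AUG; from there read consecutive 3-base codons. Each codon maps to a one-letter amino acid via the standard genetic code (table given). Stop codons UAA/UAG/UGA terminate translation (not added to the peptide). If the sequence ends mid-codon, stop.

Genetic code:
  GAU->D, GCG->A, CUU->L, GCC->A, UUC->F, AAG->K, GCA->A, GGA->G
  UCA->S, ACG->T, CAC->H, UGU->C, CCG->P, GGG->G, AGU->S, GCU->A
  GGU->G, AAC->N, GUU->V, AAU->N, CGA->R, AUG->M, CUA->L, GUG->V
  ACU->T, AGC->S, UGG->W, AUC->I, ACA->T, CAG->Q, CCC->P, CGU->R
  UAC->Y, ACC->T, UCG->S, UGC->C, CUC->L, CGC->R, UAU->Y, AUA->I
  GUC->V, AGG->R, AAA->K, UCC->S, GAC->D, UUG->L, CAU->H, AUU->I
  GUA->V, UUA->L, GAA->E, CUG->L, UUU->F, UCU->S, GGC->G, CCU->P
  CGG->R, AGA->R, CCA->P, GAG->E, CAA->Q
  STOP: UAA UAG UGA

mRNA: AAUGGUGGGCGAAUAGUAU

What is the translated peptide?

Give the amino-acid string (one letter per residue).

Answer: MVGE

Derivation:
start AUG at pos 1
pos 1: AUG -> M; peptide=M
pos 4: GUG -> V; peptide=MV
pos 7: GGC -> G; peptide=MVG
pos 10: GAA -> E; peptide=MVGE
pos 13: UAG -> STOP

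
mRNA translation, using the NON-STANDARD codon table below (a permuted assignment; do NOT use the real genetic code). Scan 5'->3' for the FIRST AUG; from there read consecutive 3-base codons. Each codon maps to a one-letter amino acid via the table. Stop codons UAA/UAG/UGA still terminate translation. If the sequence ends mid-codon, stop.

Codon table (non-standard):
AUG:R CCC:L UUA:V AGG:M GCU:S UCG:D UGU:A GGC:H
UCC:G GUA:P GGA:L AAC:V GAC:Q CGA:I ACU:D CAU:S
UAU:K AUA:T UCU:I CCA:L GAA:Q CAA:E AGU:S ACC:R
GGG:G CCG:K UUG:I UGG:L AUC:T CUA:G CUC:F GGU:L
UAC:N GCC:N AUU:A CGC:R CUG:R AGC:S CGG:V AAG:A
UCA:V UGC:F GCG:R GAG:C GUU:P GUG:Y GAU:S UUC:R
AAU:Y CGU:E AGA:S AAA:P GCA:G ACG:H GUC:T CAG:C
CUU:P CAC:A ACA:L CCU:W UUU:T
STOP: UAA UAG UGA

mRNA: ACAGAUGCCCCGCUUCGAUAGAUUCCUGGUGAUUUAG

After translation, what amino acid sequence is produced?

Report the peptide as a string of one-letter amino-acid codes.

start AUG at pos 4
pos 4: AUG -> R; peptide=R
pos 7: CCC -> L; peptide=RL
pos 10: CGC -> R; peptide=RLR
pos 13: UUC -> R; peptide=RLRR
pos 16: GAU -> S; peptide=RLRRS
pos 19: AGA -> S; peptide=RLRRSS
pos 22: UUC -> R; peptide=RLRRSSR
pos 25: CUG -> R; peptide=RLRRSSRR
pos 28: GUG -> Y; peptide=RLRRSSRRY
pos 31: AUU -> A; peptide=RLRRSSRRYA
pos 34: UAG -> STOP

Answer: RLRRSSRRYA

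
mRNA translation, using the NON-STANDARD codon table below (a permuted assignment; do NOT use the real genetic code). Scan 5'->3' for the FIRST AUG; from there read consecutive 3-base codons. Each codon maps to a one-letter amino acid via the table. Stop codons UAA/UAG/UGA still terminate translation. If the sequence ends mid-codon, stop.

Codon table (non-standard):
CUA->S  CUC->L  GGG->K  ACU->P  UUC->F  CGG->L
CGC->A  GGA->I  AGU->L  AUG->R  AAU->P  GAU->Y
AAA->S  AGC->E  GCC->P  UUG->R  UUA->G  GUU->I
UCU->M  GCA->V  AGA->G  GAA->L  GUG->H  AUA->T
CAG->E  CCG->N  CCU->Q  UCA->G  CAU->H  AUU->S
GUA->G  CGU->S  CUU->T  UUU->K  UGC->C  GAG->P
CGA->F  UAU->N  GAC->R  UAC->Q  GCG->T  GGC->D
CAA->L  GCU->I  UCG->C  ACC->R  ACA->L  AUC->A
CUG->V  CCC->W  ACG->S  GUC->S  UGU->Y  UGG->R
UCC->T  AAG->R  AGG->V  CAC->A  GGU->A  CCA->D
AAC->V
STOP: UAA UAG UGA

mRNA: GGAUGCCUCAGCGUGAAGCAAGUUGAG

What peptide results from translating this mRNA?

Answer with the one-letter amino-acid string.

Answer: RQESLVL

Derivation:
start AUG at pos 2
pos 2: AUG -> R; peptide=R
pos 5: CCU -> Q; peptide=RQ
pos 8: CAG -> E; peptide=RQE
pos 11: CGU -> S; peptide=RQES
pos 14: GAA -> L; peptide=RQESL
pos 17: GCA -> V; peptide=RQESLV
pos 20: AGU -> L; peptide=RQESLVL
pos 23: UGA -> STOP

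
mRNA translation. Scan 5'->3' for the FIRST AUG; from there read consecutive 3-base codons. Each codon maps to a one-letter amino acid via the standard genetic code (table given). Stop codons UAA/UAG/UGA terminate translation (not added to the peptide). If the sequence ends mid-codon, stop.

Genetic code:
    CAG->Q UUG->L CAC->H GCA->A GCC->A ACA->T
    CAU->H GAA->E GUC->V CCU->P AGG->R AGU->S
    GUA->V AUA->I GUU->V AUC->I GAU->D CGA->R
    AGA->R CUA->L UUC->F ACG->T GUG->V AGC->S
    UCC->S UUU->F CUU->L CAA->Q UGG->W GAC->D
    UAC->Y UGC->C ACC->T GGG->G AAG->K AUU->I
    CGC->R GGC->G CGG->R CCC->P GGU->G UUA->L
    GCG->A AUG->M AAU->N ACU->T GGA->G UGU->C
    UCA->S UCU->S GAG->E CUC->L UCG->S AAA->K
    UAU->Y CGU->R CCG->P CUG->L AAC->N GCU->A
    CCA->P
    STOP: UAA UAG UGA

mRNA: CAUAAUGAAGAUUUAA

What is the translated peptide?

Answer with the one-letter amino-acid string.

Answer: MKI

Derivation:
start AUG at pos 4
pos 4: AUG -> M; peptide=M
pos 7: AAG -> K; peptide=MK
pos 10: AUU -> I; peptide=MKI
pos 13: UAA -> STOP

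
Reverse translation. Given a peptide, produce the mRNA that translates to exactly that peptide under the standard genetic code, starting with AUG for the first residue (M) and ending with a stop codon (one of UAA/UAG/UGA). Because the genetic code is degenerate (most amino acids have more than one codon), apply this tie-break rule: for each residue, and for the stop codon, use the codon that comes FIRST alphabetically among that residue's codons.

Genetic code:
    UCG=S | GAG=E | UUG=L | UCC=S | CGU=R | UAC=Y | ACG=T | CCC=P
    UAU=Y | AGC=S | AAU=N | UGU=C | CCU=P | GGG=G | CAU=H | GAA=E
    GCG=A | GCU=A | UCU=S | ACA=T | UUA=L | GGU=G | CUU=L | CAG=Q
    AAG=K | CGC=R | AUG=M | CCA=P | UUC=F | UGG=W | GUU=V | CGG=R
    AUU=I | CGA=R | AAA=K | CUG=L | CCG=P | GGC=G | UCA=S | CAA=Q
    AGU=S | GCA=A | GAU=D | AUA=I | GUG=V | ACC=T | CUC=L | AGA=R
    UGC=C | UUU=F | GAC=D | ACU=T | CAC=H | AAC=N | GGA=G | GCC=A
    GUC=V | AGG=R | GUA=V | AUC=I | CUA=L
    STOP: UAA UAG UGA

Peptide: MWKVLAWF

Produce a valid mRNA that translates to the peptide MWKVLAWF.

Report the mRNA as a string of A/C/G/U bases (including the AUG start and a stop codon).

Answer: mRNA: AUGUGGAAAGUACUAGCAUGGUUCUAA

Derivation:
residue 1: M -> AUG (start codon)
residue 2: W -> UGG (only codon)
residue 3: K codons sorted = AAA,AAG -> pick first = AAA
residue 4: V codons sorted = GUA,GUC,GUG,GUU -> pick first = GUA
residue 5: L codons sorted = CUA,CUC,CUG,CUU,UUA,UUG -> pick first = CUA
residue 6: A codons sorted = GCA,GCC,GCG,GCU -> pick first = GCA
residue 7: W -> UGG (only codon)
residue 8: F codons sorted = UUC,UUU -> pick first = UUC
terminator: stop codons sorted = UAA,UAG,UGA -> pick first = UAA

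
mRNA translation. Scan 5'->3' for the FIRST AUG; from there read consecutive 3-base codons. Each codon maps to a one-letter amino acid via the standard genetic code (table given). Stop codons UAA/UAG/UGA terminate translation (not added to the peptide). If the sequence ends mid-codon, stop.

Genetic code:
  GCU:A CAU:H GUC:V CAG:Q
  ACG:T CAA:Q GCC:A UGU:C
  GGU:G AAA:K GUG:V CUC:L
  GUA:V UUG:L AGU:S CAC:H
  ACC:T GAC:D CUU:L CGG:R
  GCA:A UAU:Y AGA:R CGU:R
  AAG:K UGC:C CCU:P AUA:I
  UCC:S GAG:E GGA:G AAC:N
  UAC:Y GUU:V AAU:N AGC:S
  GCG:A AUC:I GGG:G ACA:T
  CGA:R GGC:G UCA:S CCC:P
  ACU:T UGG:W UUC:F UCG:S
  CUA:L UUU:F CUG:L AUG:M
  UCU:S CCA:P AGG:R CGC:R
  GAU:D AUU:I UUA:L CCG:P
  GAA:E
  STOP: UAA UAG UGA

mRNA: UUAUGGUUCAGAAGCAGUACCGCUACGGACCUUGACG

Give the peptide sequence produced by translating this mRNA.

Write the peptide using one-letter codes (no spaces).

start AUG at pos 2
pos 2: AUG -> M; peptide=M
pos 5: GUU -> V; peptide=MV
pos 8: CAG -> Q; peptide=MVQ
pos 11: AAG -> K; peptide=MVQK
pos 14: CAG -> Q; peptide=MVQKQ
pos 17: UAC -> Y; peptide=MVQKQY
pos 20: CGC -> R; peptide=MVQKQYR
pos 23: UAC -> Y; peptide=MVQKQYRY
pos 26: GGA -> G; peptide=MVQKQYRYG
pos 29: CCU -> P; peptide=MVQKQYRYGP
pos 32: UGA -> STOP

Answer: MVQKQYRYGP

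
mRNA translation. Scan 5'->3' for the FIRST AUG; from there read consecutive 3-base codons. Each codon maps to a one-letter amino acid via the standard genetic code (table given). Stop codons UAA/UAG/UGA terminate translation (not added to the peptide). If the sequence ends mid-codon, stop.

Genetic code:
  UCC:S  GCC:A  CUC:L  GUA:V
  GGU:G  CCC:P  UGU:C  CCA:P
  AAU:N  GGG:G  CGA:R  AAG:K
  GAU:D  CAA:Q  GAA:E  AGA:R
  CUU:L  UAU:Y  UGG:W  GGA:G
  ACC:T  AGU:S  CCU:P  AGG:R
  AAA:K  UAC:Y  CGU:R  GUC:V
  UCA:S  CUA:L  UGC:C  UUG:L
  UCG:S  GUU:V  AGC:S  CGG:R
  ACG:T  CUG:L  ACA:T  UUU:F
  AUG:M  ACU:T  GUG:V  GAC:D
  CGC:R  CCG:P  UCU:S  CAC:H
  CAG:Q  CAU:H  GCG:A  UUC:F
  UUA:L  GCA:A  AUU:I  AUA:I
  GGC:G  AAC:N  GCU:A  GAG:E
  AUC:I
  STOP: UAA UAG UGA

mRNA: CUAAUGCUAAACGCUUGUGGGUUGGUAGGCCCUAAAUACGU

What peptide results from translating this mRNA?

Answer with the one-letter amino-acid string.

start AUG at pos 3
pos 3: AUG -> M; peptide=M
pos 6: CUA -> L; peptide=ML
pos 9: AAC -> N; peptide=MLN
pos 12: GCU -> A; peptide=MLNA
pos 15: UGU -> C; peptide=MLNAC
pos 18: GGG -> G; peptide=MLNACG
pos 21: UUG -> L; peptide=MLNACGL
pos 24: GUA -> V; peptide=MLNACGLV
pos 27: GGC -> G; peptide=MLNACGLVG
pos 30: CCU -> P; peptide=MLNACGLVGP
pos 33: AAA -> K; peptide=MLNACGLVGPK
pos 36: UAC -> Y; peptide=MLNACGLVGPKY
pos 39: only 2 nt remain (<3), stop (end of mRNA)

Answer: MLNACGLVGPKY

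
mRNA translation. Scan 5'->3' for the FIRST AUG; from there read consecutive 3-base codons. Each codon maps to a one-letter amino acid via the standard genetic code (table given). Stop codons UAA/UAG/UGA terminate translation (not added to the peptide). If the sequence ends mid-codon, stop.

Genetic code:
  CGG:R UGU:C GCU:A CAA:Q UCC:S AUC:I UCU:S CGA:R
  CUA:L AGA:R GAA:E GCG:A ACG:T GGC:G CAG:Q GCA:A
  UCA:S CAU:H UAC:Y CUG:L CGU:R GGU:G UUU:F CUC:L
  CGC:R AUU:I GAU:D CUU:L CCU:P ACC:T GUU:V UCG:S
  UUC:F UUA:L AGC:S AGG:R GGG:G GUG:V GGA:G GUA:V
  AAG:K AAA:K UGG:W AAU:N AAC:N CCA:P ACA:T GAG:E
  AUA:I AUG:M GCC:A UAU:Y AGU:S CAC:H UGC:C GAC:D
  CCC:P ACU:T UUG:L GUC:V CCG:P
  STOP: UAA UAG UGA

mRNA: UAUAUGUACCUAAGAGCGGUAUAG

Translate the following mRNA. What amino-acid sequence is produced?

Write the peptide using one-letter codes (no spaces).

Answer: MYLRAV

Derivation:
start AUG at pos 3
pos 3: AUG -> M; peptide=M
pos 6: UAC -> Y; peptide=MY
pos 9: CUA -> L; peptide=MYL
pos 12: AGA -> R; peptide=MYLR
pos 15: GCG -> A; peptide=MYLRA
pos 18: GUA -> V; peptide=MYLRAV
pos 21: UAG -> STOP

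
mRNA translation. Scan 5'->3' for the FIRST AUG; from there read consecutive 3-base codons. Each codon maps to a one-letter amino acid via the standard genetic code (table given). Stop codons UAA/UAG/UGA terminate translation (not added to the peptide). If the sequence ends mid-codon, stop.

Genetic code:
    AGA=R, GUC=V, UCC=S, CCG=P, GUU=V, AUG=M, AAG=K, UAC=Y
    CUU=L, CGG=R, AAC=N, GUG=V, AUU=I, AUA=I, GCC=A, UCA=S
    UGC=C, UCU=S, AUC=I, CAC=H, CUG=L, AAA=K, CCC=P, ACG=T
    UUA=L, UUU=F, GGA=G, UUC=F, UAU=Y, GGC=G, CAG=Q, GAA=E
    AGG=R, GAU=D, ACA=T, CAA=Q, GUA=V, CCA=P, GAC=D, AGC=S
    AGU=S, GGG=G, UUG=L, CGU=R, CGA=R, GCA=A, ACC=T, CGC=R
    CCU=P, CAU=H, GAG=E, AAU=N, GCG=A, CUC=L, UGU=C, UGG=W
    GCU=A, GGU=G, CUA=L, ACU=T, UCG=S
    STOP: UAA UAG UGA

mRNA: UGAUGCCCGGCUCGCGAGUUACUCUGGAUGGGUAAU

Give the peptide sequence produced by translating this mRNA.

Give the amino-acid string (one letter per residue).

start AUG at pos 2
pos 2: AUG -> M; peptide=M
pos 5: CCC -> P; peptide=MP
pos 8: GGC -> G; peptide=MPG
pos 11: UCG -> S; peptide=MPGS
pos 14: CGA -> R; peptide=MPGSR
pos 17: GUU -> V; peptide=MPGSRV
pos 20: ACU -> T; peptide=MPGSRVT
pos 23: CUG -> L; peptide=MPGSRVTL
pos 26: GAU -> D; peptide=MPGSRVTLD
pos 29: GGG -> G; peptide=MPGSRVTLDG
pos 32: UAA -> STOP

Answer: MPGSRVTLDG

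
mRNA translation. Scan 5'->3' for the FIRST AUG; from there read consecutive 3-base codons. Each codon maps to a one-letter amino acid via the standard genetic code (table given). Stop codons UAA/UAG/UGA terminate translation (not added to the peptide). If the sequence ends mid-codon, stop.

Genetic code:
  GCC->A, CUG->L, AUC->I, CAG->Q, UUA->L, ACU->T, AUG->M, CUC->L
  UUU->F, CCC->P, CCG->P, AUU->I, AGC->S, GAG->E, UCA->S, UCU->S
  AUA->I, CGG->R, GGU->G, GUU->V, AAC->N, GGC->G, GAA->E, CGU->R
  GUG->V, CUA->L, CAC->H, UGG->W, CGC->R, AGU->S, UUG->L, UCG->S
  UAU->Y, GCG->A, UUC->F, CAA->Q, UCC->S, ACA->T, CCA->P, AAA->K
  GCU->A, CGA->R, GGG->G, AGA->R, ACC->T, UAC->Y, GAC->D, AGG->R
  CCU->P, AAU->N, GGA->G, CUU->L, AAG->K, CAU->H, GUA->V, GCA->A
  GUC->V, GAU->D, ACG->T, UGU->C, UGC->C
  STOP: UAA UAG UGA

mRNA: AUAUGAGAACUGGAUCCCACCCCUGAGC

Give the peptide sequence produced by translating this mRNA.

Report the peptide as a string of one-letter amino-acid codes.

Answer: MRTGSHP

Derivation:
start AUG at pos 2
pos 2: AUG -> M; peptide=M
pos 5: AGA -> R; peptide=MR
pos 8: ACU -> T; peptide=MRT
pos 11: GGA -> G; peptide=MRTG
pos 14: UCC -> S; peptide=MRTGS
pos 17: CAC -> H; peptide=MRTGSH
pos 20: CCC -> P; peptide=MRTGSHP
pos 23: UGA -> STOP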